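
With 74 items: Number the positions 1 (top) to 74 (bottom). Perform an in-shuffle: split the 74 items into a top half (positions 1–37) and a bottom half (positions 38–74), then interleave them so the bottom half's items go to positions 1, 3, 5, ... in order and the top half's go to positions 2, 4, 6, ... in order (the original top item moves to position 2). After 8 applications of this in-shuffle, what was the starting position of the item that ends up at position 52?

Work backwards from position 52, undoing one in-shuffle at a time:
52 ← 26 ← 13 ← 44 ← 22 ← 11 ← 43 ← 59 ← 67
So the item now at position 52 started at position 67.

67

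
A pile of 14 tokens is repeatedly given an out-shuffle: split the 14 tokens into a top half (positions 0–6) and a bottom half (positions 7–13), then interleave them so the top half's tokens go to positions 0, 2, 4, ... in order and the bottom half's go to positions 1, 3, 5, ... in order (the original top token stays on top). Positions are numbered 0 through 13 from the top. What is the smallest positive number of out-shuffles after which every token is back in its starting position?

The out-shuffle permutes the 14 positions with cycle lengths [1, 1, 12].
Every token is home exactly when every cycle has completed a whole number of laps, i.e. after lcm(1, 12) = 12 out-shuffles.

12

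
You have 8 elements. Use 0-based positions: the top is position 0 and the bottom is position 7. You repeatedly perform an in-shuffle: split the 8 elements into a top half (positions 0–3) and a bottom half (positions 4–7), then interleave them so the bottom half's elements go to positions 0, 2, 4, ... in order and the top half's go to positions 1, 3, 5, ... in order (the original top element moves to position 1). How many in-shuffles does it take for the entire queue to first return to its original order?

6

The in-shuffle permutes the 8 positions with cycle lengths [2, 6].
Every element is home exactly when every cycle has completed a whole number of laps, i.e. after lcm(2, 6) = 6 in-shuffles.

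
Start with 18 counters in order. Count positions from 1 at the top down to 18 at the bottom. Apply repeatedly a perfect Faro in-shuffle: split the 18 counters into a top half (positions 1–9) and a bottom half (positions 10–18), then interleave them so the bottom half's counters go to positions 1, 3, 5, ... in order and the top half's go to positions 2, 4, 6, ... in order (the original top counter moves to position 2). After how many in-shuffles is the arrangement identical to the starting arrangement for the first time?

The in-shuffle permutes the 18 positions with cycle lengths [18].
Every counter is home exactly when every cycle has completed a whole number of laps, i.e. after lcm(18) = 18 in-shuffles.

18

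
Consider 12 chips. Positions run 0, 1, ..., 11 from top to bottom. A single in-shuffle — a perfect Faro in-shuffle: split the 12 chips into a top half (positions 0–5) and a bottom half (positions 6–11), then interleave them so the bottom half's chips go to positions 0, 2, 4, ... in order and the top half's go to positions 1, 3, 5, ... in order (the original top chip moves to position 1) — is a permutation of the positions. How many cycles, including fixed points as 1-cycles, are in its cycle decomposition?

Trace each unvisited position around until it returns:
(0 1 3 7 2 5 ... len 12)
1 cycle in total.

1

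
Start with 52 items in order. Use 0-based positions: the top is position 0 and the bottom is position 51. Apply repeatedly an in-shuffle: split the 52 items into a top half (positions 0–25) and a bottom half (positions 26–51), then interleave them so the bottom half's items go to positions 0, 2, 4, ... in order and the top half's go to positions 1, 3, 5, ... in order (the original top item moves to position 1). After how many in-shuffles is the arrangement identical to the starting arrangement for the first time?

52

The in-shuffle permutes the 52 positions with cycle lengths [52].
Every item is home exactly when every cycle has completed a whole number of laps, i.e. after lcm(52) = 52 in-shuffles.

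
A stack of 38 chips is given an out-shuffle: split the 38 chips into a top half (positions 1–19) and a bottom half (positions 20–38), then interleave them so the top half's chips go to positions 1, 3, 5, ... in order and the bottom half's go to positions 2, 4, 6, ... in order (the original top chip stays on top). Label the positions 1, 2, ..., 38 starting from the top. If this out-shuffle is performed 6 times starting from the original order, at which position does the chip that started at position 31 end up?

34

Track the chip's position through each out-shuffle:
31 → 24 → 10 → 19 → 37 → 36 → 34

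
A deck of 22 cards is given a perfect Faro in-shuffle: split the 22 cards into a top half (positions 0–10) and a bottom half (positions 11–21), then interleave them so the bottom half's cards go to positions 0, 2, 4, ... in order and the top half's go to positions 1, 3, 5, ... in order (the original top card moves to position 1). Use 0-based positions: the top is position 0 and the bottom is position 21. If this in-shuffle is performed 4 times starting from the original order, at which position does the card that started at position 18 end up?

4

Track the card's position through each in-shuffle:
18 → 14 → 6 → 13 → 4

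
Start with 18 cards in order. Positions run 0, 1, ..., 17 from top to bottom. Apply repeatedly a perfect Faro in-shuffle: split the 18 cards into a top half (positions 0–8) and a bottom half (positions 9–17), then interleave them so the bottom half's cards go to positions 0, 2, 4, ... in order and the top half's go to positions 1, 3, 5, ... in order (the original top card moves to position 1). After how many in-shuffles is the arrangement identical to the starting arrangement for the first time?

18

The in-shuffle permutes the 18 positions with cycle lengths [18].
Every card is home exactly when every cycle has completed a whole number of laps, i.e. after lcm(18) = 18 in-shuffles.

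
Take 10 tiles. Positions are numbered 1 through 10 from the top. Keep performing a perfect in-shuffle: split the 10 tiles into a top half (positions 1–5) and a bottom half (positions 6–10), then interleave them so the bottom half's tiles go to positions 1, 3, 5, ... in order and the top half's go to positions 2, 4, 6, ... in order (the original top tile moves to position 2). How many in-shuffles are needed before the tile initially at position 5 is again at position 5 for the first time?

10

Follow position 5 under repeated in-shuffles:
5 → 10 → 9 → 7 → 3 → 6 → 1 → 2 → 4 → 8 → 5
It first returns after 10 in-shuffles.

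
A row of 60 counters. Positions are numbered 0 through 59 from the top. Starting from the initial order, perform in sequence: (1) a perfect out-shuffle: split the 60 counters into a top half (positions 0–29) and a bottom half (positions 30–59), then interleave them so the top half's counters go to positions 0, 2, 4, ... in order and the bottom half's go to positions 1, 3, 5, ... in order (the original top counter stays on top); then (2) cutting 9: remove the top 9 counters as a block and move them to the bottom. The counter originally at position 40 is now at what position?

12

Track the counter from position 40 forward through each operation:
  after op 1 (out-shuffle): 40 → 21
  after op 2 (cut 9): 21 → 12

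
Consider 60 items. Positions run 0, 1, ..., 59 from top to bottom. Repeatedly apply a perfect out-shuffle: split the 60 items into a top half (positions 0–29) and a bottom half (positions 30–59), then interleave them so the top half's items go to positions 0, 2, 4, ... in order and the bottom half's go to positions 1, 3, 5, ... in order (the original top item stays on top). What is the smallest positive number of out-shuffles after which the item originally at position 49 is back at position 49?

Follow position 49 under repeated out-shuffles:
49 → 39 → 19 → 38 → 17 → 34 → 9 → 18 → ... → 49 (length 58)
It first returns after 58 out-shuffles.

58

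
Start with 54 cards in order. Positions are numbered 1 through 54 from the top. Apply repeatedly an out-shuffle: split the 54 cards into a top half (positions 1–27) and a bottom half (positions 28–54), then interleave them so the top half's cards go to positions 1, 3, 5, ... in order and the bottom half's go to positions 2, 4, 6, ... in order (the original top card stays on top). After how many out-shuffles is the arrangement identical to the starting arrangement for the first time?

The out-shuffle permutes the 54 positions with cycle lengths [1, 1, 52].
Every card is home exactly when every cycle has completed a whole number of laps, i.e. after lcm(1, 52) = 52 out-shuffles.

52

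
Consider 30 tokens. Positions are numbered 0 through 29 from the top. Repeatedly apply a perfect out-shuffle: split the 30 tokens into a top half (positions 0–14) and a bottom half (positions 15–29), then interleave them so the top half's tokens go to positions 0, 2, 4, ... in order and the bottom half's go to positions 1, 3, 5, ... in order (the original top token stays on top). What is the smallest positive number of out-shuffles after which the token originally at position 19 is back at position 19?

Follow position 19 under repeated out-shuffles:
19 → 9 → 18 → 7 → 14 → 28 → 27 → 25 → ... → 19 (length 28)
It first returns after 28 out-shuffles.

28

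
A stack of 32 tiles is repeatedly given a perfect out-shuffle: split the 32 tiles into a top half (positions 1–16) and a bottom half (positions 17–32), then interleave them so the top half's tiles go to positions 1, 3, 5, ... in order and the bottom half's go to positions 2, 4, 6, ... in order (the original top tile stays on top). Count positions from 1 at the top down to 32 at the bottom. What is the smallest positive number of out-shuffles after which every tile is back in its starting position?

The out-shuffle permutes the 32 positions with cycle lengths [1, 1, 5, 5, 5, 5, 5, 5].
Every tile is home exactly when every cycle has completed a whole number of laps, i.e. after lcm(1, 5) = 5 out-shuffles.

5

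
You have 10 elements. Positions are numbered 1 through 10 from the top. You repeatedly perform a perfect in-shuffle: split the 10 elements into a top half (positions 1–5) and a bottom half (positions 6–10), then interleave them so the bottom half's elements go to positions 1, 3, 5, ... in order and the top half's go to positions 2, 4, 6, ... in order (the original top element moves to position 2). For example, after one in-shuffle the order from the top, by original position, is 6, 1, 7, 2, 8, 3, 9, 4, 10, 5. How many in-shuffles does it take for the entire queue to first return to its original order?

10

The in-shuffle permutes the 10 positions with cycle lengths [10].
Every element is home exactly when every cycle has completed a whole number of laps, i.e. after lcm(10) = 10 in-shuffles.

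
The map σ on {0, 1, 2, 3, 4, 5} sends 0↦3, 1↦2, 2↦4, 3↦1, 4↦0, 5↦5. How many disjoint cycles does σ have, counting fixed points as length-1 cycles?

Cycle decomposition: (0 3 1 2 4) (5).
2 cycles.

2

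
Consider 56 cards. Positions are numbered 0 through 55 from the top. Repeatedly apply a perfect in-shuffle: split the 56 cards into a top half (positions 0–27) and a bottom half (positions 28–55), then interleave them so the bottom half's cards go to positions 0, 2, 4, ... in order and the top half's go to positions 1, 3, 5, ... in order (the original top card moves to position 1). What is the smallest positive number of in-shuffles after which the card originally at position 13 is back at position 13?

18

Follow position 13 under repeated in-shuffles:
13 → 27 → 55 → 54 → 52 → 48 → 40 → 24 → 49 → 42 → 28 → 0 → 1 → 3 → 7 → 15 → 31 → 6 → 13
It first returns after 18 in-shuffles.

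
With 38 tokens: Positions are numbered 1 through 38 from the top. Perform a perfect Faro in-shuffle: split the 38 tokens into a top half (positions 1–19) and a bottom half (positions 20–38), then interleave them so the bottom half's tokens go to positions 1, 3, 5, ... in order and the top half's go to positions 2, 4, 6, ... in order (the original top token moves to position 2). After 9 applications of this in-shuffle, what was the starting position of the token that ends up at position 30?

Work backwards from position 30, undoing one in-shuffle at a time:
30 ← 15 ← 27 ← 33 ← 36 ← 18 ← 9 ← 24 ← 12 ← 6
So the token now at position 30 started at position 6.

6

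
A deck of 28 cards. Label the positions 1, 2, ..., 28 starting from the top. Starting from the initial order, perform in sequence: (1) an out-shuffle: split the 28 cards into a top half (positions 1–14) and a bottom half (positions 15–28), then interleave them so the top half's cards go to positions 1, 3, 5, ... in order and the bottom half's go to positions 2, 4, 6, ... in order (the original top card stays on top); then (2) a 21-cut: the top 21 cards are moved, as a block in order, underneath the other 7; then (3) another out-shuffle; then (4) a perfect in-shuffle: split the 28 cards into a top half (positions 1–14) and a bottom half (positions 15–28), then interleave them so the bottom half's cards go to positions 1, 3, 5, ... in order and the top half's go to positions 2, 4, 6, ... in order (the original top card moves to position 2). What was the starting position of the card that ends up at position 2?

Undo the operations in reverse order, starting from position 2:
  undo op 4 (in-shuffle, from top half): 2 ← 1
  undo op 3 (out-shuffle, from top half): 1 ← 1
  undo op 2 (cut 21): 1 ← 22
  undo op 1 (out-shuffle, from bottom half): 22 ← 25
So the card at position 2 came from original position 25.

25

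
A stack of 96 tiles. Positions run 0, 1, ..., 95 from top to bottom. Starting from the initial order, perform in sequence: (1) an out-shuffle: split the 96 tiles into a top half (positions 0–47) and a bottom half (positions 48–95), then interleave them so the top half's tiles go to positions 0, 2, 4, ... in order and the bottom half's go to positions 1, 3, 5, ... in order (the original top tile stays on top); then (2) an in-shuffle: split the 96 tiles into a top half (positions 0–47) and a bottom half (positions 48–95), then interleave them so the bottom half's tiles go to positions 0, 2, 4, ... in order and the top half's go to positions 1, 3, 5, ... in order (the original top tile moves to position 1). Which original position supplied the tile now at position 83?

68

Undo the operations in reverse order, starting from position 83:
  undo op 2 (in-shuffle, from top half): 83 ← 41
  undo op 1 (out-shuffle, from bottom half): 41 ← 68
So the tile at position 83 came from original position 68.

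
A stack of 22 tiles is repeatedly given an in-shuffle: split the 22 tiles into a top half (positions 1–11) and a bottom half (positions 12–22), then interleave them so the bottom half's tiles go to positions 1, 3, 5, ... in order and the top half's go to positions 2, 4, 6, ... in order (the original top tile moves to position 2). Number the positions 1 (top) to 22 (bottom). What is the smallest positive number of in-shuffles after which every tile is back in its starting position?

The in-shuffle permutes the 22 positions with cycle lengths [11, 11].
Every tile is home exactly when every cycle has completed a whole number of laps, i.e. after lcm(11) = 11 in-shuffles.

11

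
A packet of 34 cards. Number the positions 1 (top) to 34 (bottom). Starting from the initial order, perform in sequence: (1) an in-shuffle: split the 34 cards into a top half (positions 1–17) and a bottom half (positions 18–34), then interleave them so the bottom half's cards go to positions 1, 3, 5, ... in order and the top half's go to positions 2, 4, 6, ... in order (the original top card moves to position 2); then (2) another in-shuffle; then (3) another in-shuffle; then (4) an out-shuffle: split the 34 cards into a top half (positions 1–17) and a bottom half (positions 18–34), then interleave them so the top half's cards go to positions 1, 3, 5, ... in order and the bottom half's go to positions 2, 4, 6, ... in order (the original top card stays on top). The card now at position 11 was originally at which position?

Undo the operations in reverse order, starting from position 11:
  undo op 4 (out-shuffle, from top half): 11 ← 6
  undo op 3 (in-shuffle, from top half): 6 ← 3
  undo op 2 (in-shuffle, from bottom half): 3 ← 19
  undo op 1 (in-shuffle, from bottom half): 19 ← 27
So the card at position 11 came from original position 27.

27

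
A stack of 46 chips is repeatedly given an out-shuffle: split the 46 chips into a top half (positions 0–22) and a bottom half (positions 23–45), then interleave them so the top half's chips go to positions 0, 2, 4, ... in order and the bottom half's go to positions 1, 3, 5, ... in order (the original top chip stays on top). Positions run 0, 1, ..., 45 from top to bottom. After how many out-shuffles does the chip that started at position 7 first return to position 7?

12

Follow position 7 under repeated out-shuffles:
7 → 14 → 28 → 11 → 22 → 44 → 43 → 41 → 37 → 29 → 13 → 26 → 7
It first returns after 12 out-shuffles.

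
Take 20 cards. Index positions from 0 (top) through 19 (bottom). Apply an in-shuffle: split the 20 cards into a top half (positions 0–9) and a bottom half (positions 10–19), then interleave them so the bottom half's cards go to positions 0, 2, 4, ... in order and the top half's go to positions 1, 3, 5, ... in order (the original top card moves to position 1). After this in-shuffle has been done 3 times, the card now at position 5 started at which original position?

Work backwards from position 5, undoing one in-shuffle at a time:
5 ← 2 ← 11 ← 5
So the card now at position 5 started at position 5.

5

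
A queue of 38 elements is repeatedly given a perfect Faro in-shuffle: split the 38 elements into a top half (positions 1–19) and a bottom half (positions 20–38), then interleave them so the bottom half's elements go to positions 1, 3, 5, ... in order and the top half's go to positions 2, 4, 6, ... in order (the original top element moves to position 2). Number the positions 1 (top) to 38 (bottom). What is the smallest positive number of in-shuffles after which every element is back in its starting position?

12

The in-shuffle permutes the 38 positions with cycle lengths [2, 12, 12, 12].
Every element is home exactly when every cycle has completed a whole number of laps, i.e. after lcm(2, 12) = 12 in-shuffles.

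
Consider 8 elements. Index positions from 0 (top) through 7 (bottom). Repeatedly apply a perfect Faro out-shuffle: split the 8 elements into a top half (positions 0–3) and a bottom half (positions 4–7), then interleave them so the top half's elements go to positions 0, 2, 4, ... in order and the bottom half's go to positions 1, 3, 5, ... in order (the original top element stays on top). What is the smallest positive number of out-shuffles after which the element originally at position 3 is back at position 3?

3

Follow position 3 under repeated out-shuffles:
3 → 6 → 5 → 3
It first returns after 3 out-shuffles.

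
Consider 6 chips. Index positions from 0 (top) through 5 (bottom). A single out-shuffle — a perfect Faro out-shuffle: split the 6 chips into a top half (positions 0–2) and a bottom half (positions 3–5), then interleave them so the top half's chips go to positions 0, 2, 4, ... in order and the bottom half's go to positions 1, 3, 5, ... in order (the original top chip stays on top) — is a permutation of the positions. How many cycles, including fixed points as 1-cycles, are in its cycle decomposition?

Trace each unvisited position around until it returns:
(0) (1 2 4 3) (5)
3 cycles in total.

3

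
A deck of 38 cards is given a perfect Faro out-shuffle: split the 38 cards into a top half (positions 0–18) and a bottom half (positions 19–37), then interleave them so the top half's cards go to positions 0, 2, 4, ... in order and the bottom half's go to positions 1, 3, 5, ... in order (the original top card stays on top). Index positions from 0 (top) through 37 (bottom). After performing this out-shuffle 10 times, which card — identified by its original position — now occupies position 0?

0

Work backwards from position 0, undoing one out-shuffle at a time:
0 ← 0 ← 0 ← 0 ← 0 ← 0 ← 0 ← 0 ← 0 ← 0 ← 0
So the card now at position 0 started at position 0.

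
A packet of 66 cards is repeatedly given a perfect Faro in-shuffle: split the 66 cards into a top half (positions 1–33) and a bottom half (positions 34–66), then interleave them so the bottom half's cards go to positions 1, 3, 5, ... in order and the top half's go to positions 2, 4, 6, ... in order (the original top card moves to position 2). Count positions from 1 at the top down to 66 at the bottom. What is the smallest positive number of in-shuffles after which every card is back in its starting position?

The in-shuffle permutes the 66 positions with cycle lengths [66].
Every card is home exactly when every cycle has completed a whole number of laps, i.e. after lcm(66) = 66 in-shuffles.

66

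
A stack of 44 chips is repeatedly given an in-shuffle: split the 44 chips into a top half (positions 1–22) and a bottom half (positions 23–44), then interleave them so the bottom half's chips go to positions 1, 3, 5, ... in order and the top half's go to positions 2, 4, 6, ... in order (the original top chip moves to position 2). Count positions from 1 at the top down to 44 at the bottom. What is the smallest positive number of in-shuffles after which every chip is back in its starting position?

The in-shuffle permutes the 44 positions with cycle lengths [2, 4, 4, 4, 6, 12, 12].
Every chip is home exactly when every cycle has completed a whole number of laps, i.e. after lcm(2, 4, 6, 12) = 12 in-shuffles.

12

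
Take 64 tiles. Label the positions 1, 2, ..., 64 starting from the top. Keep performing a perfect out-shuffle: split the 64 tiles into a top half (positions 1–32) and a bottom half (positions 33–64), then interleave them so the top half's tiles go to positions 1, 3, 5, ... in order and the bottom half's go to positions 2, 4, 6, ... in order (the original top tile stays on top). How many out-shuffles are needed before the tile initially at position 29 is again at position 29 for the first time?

Follow position 29 under repeated out-shuffles:
29 → 57 → 50 → 36 → 8 → 15 → 29
It first returns after 6 out-shuffles.

6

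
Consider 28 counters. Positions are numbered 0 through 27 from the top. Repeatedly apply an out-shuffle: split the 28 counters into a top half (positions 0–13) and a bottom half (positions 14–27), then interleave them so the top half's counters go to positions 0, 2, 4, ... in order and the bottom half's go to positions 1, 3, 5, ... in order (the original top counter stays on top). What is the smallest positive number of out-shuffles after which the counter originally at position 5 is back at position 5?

18

Follow position 5 under repeated out-shuffles:
5 → 10 → 20 → 13 → 26 → 25 → 23 → 19 → 11 → 22 → 17 → 7 → 14 → 1 → 2 → 4 → 8 → 16 → 5
It first returns after 18 out-shuffles.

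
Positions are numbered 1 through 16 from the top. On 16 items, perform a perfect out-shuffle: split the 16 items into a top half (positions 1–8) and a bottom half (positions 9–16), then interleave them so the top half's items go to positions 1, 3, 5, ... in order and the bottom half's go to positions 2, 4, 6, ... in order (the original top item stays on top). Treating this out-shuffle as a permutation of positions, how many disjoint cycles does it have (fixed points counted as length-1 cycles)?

Trace each unvisited position around until it returns:
(1) (2 3 5 9) (4 7 13 10) (6 11) (8 15 14 12) (16)
6 cycles in total.

6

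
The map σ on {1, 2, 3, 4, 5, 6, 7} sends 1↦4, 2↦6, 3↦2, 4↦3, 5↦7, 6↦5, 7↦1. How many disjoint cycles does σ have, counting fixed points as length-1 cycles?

Cycle decomposition: (1 4 3 2 6 5 7).
1 cycle.

1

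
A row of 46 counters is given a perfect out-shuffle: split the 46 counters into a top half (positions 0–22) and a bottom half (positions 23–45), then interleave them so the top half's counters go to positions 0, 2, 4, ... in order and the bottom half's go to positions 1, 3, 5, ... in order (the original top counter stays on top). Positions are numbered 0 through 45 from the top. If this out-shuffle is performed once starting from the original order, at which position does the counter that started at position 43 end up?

Track the counter's position through each out-shuffle:
43 → 41

41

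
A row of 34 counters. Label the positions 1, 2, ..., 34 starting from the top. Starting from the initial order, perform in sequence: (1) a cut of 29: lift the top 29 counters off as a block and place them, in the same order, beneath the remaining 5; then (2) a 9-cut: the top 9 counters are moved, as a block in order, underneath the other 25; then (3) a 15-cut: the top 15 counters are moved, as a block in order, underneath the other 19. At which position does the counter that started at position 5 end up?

20

Track the counter from position 5 forward through each operation:
  after op 1 (cut 29): 5 → 10
  after op 2 (cut 9): 10 → 1
  after op 3 (cut 15): 1 → 20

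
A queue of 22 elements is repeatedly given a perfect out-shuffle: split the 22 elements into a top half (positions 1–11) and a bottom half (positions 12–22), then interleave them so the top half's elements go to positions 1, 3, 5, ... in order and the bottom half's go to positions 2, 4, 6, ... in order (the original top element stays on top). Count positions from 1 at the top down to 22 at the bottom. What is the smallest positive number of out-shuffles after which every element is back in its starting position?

6

The out-shuffle permutes the 22 positions with cycle lengths [1, 1, 2, 3, 3, 6, 6].
Every element is home exactly when every cycle has completed a whole number of laps, i.e. after lcm(1, 2, 3, 6) = 6 out-shuffles.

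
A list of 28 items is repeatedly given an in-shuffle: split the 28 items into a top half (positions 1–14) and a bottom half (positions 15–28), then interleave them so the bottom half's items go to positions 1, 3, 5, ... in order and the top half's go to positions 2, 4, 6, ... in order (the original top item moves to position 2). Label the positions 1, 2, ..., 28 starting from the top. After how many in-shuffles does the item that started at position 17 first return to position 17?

Follow position 17 under repeated in-shuffles:
17 → 5 → 10 → 20 → 11 → 22 → 15 → 1 → ... → 17 (length 28)
It first returns after 28 in-shuffles.

28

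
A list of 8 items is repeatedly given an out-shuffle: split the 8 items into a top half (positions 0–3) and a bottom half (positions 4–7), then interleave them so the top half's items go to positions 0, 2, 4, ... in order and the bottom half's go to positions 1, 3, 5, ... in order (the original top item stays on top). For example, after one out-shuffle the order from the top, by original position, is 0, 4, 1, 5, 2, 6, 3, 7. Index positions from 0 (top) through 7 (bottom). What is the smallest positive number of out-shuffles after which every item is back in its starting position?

The out-shuffle permutes the 8 positions with cycle lengths [1, 1, 3, 3].
Every item is home exactly when every cycle has completed a whole number of laps, i.e. after lcm(1, 3) = 3 out-shuffles.

3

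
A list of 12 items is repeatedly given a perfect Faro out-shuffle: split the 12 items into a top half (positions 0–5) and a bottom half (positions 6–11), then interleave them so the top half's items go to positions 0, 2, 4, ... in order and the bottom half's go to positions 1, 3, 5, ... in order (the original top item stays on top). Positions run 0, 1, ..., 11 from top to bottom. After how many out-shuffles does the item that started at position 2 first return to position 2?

Follow position 2 under repeated out-shuffles:
2 → 4 → 8 → 5 → 10 → 9 → 7 → 3 → 6 → 1 → 2
It first returns after 10 out-shuffles.

10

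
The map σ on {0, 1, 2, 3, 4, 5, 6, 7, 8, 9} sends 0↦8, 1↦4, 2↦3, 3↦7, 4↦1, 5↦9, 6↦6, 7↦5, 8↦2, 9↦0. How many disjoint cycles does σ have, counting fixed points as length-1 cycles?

3

Cycle decomposition: (0 8 2 3 7 5 9) (1 4) (6).
3 cycles.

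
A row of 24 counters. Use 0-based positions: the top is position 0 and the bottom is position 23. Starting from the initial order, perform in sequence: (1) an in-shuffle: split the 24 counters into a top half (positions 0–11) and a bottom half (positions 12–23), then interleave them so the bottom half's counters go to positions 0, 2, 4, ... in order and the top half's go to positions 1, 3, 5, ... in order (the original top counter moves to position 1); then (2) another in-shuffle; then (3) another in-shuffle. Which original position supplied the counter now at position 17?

Undo the operations in reverse order, starting from position 17:
  undo op 3 (in-shuffle, from top half): 17 ← 8
  undo op 2 (in-shuffle, from bottom half): 8 ← 16
  undo op 1 (in-shuffle, from bottom half): 16 ← 20
So the counter at position 17 came from original position 20.

20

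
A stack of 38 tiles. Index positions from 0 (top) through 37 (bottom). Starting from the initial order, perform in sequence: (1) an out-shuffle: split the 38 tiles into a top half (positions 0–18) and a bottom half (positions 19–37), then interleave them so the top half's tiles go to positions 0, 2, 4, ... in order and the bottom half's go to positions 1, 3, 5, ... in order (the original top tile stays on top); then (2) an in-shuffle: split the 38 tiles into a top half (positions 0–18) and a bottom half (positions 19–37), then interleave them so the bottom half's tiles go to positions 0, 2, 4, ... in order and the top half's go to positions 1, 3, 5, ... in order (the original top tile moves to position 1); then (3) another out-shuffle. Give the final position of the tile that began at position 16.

Track the tile from position 16 forward through each operation:
  after op 1 (out-shuffle): 16 → 32
  after op 2 (in-shuffle): 32 → 26
  after op 3 (out-shuffle): 26 → 15

15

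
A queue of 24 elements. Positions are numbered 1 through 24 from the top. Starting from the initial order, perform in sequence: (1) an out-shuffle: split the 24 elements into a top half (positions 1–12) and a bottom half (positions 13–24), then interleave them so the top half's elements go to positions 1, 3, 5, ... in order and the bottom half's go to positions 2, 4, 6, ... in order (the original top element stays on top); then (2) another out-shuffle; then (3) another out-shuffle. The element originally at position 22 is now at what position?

8

Track the element from position 22 forward through each operation:
  after op 1 (out-shuffle): 22 → 20
  after op 2 (out-shuffle): 20 → 16
  after op 3 (out-shuffle): 16 → 8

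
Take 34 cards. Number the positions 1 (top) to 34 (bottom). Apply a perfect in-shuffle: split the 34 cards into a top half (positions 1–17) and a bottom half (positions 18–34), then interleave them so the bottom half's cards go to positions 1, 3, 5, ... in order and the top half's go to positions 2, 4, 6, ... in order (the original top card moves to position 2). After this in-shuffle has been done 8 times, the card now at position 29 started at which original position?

Work backwards from position 29, undoing one in-shuffle at a time:
29 ← 32 ← 16 ← 8 ← 4 ← 2 ← 1 ← 18 ← 9
So the card now at position 29 started at position 9.

9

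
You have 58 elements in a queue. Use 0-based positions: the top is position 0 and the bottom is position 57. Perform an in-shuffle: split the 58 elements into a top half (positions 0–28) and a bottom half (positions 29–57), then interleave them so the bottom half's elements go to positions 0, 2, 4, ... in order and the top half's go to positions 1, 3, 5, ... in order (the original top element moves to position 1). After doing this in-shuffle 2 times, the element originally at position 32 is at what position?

13

Track the element's position through each in-shuffle:
32 → 6 → 13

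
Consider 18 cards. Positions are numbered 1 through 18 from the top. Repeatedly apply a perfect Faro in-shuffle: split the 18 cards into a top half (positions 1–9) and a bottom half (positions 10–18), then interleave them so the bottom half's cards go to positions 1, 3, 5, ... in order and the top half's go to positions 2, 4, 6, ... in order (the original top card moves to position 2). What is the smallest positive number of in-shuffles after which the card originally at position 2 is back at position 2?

18

Follow position 2 under repeated in-shuffles:
2 → 4 → 8 → 16 → 13 → 7 → 14 → 9 → 18 → 17 → 15 → 11 → 3 → 6 → 12 → 5 → 10 → 1 → 2
It first returns after 18 in-shuffles.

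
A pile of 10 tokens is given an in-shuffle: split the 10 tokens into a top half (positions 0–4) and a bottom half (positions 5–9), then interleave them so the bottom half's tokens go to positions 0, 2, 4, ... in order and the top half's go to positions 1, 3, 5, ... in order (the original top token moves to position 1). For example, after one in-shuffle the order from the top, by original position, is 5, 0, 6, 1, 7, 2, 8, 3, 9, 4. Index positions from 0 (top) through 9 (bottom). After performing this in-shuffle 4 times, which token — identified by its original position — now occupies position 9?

Work backwards from position 9, undoing one in-shuffle at a time:
9 ← 4 ← 7 ← 3 ← 1
So the token now at position 9 started at position 1.

1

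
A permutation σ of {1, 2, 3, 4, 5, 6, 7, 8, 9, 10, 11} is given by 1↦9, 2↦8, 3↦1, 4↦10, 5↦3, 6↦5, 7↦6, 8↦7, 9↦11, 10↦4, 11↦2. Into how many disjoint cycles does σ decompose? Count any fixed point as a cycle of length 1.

Cycle decomposition: (1 9 11 2 8 7 6 5 3) (4 10).
2 cycles.

2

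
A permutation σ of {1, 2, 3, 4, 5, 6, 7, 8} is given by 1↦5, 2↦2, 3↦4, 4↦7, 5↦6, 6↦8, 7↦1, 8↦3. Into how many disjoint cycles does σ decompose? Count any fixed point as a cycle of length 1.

Cycle decomposition: (1 5 6 8 3 4 7) (2).
2 cycles.

2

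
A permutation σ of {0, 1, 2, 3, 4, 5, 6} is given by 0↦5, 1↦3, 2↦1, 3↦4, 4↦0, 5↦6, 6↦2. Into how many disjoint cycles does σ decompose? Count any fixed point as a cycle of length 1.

Cycle decomposition: (0 5 6 2 1 3 4).
1 cycle.

1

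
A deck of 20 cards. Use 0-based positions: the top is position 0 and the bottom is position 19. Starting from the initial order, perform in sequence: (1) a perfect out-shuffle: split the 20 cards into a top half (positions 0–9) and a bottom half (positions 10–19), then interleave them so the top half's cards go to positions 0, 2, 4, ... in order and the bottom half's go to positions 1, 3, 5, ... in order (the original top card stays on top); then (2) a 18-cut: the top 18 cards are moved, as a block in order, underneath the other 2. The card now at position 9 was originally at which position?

Undo the operations in reverse order, starting from position 9:
  undo op 2 (cut 18): 9 ← 7
  undo op 1 (out-shuffle, from bottom half): 7 ← 13
So the card at position 9 came from original position 13.

13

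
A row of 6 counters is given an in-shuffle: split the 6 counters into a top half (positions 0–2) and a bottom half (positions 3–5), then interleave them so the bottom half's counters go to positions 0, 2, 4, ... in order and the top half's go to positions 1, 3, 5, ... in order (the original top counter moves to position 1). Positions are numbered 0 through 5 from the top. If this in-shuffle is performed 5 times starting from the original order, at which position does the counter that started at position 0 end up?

3

Track the counter's position through each in-shuffle:
0 → 1 → 3 → 0 → 1 → 3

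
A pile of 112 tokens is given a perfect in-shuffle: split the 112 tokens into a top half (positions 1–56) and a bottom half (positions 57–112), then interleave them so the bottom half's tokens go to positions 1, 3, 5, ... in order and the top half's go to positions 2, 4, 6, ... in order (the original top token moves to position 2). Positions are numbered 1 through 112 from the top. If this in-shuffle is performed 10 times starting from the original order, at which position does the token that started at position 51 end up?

Track the token's position through each in-shuffle:
51 → 102 → 91 → 69 → 25 → 50 → 100 → 87 → 61 → 9 → 18

18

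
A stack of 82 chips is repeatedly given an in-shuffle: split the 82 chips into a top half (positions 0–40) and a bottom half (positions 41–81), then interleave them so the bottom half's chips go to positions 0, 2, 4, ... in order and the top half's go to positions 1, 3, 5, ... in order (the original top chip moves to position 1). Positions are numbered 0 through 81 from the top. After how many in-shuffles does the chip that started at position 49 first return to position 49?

Follow position 49 under repeated in-shuffles:
49 → 16 → 33 → 67 → 52 → 22 → 45 → 8 → ... → 49 (length 82)
It first returns after 82 in-shuffles.

82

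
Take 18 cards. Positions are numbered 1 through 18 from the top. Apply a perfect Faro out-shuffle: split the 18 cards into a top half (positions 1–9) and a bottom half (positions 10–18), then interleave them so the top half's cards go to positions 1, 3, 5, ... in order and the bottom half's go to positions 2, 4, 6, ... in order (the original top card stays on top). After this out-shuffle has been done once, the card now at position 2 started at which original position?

Work backwards from position 2, undoing one out-shuffle at a time:
2 ← 10
So the card now at position 2 started at position 10.

10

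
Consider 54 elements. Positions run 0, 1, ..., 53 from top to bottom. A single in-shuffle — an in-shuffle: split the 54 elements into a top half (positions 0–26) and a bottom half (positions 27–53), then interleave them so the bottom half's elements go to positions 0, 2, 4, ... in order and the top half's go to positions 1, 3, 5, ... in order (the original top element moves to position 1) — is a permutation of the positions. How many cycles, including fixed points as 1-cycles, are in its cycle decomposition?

Trace each unvisited position around until it returns:
(0 1 3 7 15 31 ... len 20) (2 5 11 23 47 40 ... len 20) (4 9 19 39 24 49 44 34 14 29) (10 21 43 32)
4 cycles in total.

4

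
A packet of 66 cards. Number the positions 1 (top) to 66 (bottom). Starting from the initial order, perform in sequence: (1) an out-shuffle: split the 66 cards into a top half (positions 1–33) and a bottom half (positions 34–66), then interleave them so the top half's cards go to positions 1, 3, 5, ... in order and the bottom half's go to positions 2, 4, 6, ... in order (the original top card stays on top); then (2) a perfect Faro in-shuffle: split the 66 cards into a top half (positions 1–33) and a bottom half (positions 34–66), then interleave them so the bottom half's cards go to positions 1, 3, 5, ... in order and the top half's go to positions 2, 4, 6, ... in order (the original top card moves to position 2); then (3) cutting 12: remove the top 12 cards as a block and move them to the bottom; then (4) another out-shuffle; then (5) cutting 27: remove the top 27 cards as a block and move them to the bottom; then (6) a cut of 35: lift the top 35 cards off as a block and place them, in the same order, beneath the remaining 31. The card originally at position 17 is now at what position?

Track the card from position 17 forward through each operation:
  after op 1 (out-shuffle): 17 → 33
  after op 2 (in-shuffle): 33 → 66
  after op 3 (cut 12): 66 → 54
  after op 4 (out-shuffle): 54 → 42
  after op 5 (cut 27): 42 → 15
  after op 6 (cut 35): 15 → 46

46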